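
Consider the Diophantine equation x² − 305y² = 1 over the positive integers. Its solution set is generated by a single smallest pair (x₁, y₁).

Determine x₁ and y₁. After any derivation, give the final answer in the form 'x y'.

489 28

√305 = [17; 2,6,2,34, …], period ℓ=4 (even) → k=3
step 0: (17, 1)  from 17·(1,0) + (0,1)
step 1: (35, 2)  from 2·(17,1) + (1,0)
step 2: (227, 13)  from 6·(35,2) + (17,1)
step 3: (489, 28)  from 2·(227,13) + (35,2)
fundamental: x₁=489, y₁=28  (since 239121 − 305·784 = 1)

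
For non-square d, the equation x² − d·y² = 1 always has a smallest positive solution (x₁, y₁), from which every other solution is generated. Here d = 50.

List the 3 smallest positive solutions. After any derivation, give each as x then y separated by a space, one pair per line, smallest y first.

99 14
19601 2772
3880899 548842

d=50: √d = [7; 14] (ℓ=1, odd), read p_1/q_1
a_0=7:  p_0=7·1+0=7,  q_0=7·0+1=1
a_1=14:  p_1=14·7+1=99,  q_1=14·1+0=14
fundamental: x₁=99, y₁=14  (since 9801 − 50·196 = 1)
n=2: (99,14)∘(99,14) = (99·99+50·14·14, 99·14+14·99) = (19601,2772)
n=3: (19601,2772)∘(99,14) = (99·19601+50·14·2772, 99·2772+14·19601) = (3880899,548842)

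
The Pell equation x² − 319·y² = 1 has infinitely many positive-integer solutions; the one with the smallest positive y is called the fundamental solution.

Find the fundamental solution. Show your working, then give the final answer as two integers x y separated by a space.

√319 = [17; 1,6,5,1,4,…,6,1,34, …], period ℓ=14 (even) → k=13
a_0=17:  p_0=17·1+0=17,  q_0=17·0+1=1
…
a_2=6:  p_2=6·18+17=125,  q_2=6·1+1=7
a_3=5:  p_3=5·125+18=643,  q_3=5·7+1=36
…
a_5=4:  p_5=4·768+643=3715,  q_5=4·43+36=208
…
a_8=3:  p_8=3·15628+11913=58797,  q_8=3·875+667=3292
…
a_10=1:  p_10=1·250816+58797=309613,  q_10=1·14043+3292=17335
…
a_12=6:  p_12=6·1798881+309613=11102899,  q_12=6·100718+17335=621643
a_13=1:  p_13=1·11102899+1798881=12901780,  q_13=1·621643+100718=722361
→ (12901780, 722361).  Check: 12901780²=166455927168400, 319·722361²=166455927168399, difference 1.

12901780 722361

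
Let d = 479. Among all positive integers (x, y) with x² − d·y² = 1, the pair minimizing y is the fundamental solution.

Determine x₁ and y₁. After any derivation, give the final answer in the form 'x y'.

√479 → a₀=21, period (1,7,1,3,2,21,2,3,1,7,1,42); ℓ=12 even so k=11
i=0: a=21 ⇒ p=21, q=1
…
i=3: a=1 ⇒ p=197, q=9
…
i=7: a=2 ⇒ p=75879, q=3467
…
i=9: a=1 ⇒ p=340591, q=15562
i=10: a=7 ⇒ p=2648849, q=121029
i=11: a=1 ⇒ p=2989440, q=136591
fundamental: x₁=2989440, y₁=136591  (since 8936751513600 − 479·18657101281 = 1)

2989440 136591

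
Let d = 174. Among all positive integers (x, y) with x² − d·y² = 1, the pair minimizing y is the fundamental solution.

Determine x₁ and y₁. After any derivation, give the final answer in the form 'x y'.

√174 → a₀=13, period (5,4,5,26); ℓ=4 even so k=3
step 0: (13, 1)  from 13·(1,0) + (0,1)
step 1: (66, 5)  from 5·(13,1) + (1,0)
step 2: (277, 21)  from 4·(66,5) + (13,1)
step 3: (1451, 110)  from 5·(277,21) + (66,5)
fundamental: x₁=1451, y₁=110  (since 2105401 − 174·12100 = 1)

1451 110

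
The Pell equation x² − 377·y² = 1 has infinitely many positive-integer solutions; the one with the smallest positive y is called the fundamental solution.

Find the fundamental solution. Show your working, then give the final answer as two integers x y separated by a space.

√377 → a₀=19, period (2,2,2,38); ℓ=4 even so k=3
k=0  a_k=19  p_k/q_k = 19/1
…
k=2  a_k=2  p_k/q_k = 97/5
k=3  a_k=2  p_k/q_k = 233/12
(x₁, y₁) = (233, 12);  233² − 377·12² = 1 ✓

233 12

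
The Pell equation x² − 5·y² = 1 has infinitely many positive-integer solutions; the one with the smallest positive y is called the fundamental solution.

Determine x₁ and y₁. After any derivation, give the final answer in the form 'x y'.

d=5: √d = [2; 4] (ℓ=1, odd), read p_1/q_1
k=0  a_k=2  p_k/q_k = 2/1
k=1  a_k=4  p_k/q_k = 9/4
(x₁, y₁) = (9, 4);  9² − 5·4² = 1 ✓

9 4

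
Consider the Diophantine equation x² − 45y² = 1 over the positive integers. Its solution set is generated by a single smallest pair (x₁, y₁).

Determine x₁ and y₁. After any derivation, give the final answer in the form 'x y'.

161 24

d=45: √d = [6; 1,2,2,2,1,12] (ℓ=6, even), read p_5/q_5
i=0: a=6 ⇒ p=6, q=1
i=1: a=1 ⇒ p=7, q=1
i=2: a=2 ⇒ p=20, q=3
i=3: a=2 ⇒ p=47, q=7
i=4: a=2 ⇒ p=114, q=17
i=5: a=1 ⇒ p=161, q=24
(x₁, y₁) = (161, 24);  161² − 45·24² = 1 ✓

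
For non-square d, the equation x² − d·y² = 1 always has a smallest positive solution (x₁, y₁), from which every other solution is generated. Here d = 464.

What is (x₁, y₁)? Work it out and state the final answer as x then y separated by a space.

√464 → a₀=21, period (1,1,5,1,1,1,5,1,1,42); ℓ=10 even so k=9
a_0=21:  p_0=21·1+0=21,  q_0=21·0+1=1
a_1=1:  p_1=1·21+1=22,  q_1=1·1+0=1
a_2=1:  p_2=1·22+21=43,  q_2=1·1+1=2
a_3=5:  p_3=5·43+22=237,  q_3=5·2+1=11
a_4=1:  p_4=1·237+43=280,  q_4=1·11+2=13
a_5=1:  p_5=1·280+237=517,  q_5=1·13+11=24
a_6=1:  p_6=1·517+280=797,  q_6=1·24+13=37
a_7=5:  p_7=5·797+517=4502,  q_7=5·37+24=209
a_8=1:  p_8=1·4502+797=5299,  q_8=1·209+37=246
a_9=1:  p_9=1·5299+4502=9801,  q_9=1·246+209=455
(x₁, y₁) = (9801, 455);  9801² − 464·455² = 1 ✓

9801 455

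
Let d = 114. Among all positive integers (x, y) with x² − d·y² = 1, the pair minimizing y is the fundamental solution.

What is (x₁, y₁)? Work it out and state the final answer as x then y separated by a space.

√114 = [10; 1,2,10,2,1,20, …], period ℓ=6 (even) → k=5
a_0=10:  p_0=10·1+0=10,  q_0=10·0+1=1
…
a_4=2:  p_4=2·331+32=694,  q_4=2·31+3=65
a_5=1:  p_5=1·694+331=1025,  q_5=1·65+31=96
(x₁, y₁) = (1025, 96);  1025² − 114·96² = 1 ✓

1025 96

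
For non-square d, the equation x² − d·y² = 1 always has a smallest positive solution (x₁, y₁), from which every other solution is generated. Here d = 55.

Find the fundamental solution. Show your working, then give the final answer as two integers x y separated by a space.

89 12

[7; 2,2,2,14] for √55; ℓ=4 ⇒ convergent index 3
a_0=7:  p_0=7·1+0=7,  q_0=7·0+1=1
a_1=2:  p_1=2·7+1=15,  q_1=2·1+0=2
a_2=2:  p_2=2·15+7=37,  q_2=2·2+1=5
a_3=2:  p_3=2·37+15=89,  q_3=2·5+2=12
(x₁, y₁) = (89, 12);  89² − 55·12² = 1 ✓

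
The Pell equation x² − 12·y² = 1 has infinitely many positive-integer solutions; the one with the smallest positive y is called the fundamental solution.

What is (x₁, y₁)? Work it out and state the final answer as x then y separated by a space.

7 2

d=12: √d = [3; 2,6] (ℓ=2, even), read p_1/q_1
k=0  a_k=3  p_k/q_k = 3/1
k=1  a_k=2  p_k/q_k = 7/2
(x₁, y₁) = (7, 2);  7² − 12·2² = 1 ✓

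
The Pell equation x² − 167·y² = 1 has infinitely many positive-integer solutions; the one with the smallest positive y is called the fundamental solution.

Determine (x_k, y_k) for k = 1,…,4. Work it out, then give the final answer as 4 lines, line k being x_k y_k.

168 13
56447 4368
18966024 1467635
6372527617 493120992

d=167: √d = [12; 1,11,1,24] (ℓ=4, even), read p_3/q_3
i=0: a=12 ⇒ p=12, q=1
…
i=2: a=11 ⇒ p=155, q=12
i=3: a=1 ⇒ p=168, q=13
→ (168, 13).  Check: 168²=28224, 167·13²=28223, difference 1.
(x_2, y_2) = (168·168 + 167·13·13, 168·13 + 13·168) = (56447, 4368)
(x_3, y_3) = (168·56447 + 167·13·4368, 168·4368 + 13·56447) = (18966024, 1467635)
(x_4, y_4) = (168·18966024 + 167·13·1467635, 168·1467635 + 13·18966024) = (6372527617, 493120992)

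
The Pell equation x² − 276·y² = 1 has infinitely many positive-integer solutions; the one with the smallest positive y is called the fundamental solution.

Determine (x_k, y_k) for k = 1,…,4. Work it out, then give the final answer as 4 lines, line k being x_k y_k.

7775 468
120901249 7277400
1880014414175 113163569532
29234224019520001 1759693498945200

d=276: √d = [16; 1,1,1,1,2,2,2,1,1,1,1,32] (ℓ=12, even), read p_11/q_11
k=0  a_k=16  p_k/q_k = 16/1
k=1  a_k=1  p_k/q_k = 17/1
…
k=5  a_k=2  p_k/q_k = 216/13
…
k=8  a_k=1  p_k/q_k = 1761/106
k=9  a_k=1  p_k/q_k = 3007/181
k=10  a_k=1  p_k/q_k = 4768/287
k=11  a_k=1  p_k/q_k = 7775/468
→ (7775, 468).  Check: 7775²=60450625, 276·468²=60450624, difference 1.
(7775+468√276)^2 = 120901249 + 7277400√276
(7775+468√276)^3 = 1880014414175 + 113163569532√276
(7775+468√276)^4 = 29234224019520001 + 1759693498945200√276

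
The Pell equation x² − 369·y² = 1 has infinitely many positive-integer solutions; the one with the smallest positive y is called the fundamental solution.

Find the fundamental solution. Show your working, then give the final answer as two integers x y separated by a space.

√369 → a₀=19, period (4,1,3,2,7,4,7,2,3,1,4,38); ℓ=12 even so k=11
k=0  a_k=19  p_k/q_k = 19/1
k=1  a_k=4  p_k/q_k = 77/4
k=2  a_k=1  p_k/q_k = 96/5
k=3  a_k=3  p_k/q_k = 365/19
k=4  a_k=2  p_k/q_k = 826/43
k=5  a_k=7  p_k/q_k = 6147/320
…
k=10  a_k=1  p_k/q_k = 1758061/91521
k=11  a_k=4  p_k/q_k = 8396801/437120
(x₁, y₁) = (8396801, 437120);  8396801² − 369·437120² = 1 ✓

8396801 437120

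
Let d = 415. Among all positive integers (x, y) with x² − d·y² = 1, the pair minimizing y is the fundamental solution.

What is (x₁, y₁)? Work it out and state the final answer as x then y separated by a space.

√415 → a₀=20, period (2,1,2,4,6,…,1,2,40); ℓ=16 even so k=15
k=0  a_k=20  p_k/q_k = 20/1
…
k=4  a_k=4  p_k/q_k = 713/35
…
k=6  a_k=1  p_k/q_k = 5154/253
…
k=8  a_k=3  p_k/q_k = 33939/1666
k=9  a_k=1  p_k/q_k = 43534/2137
…
k=11  a_k=6  p_k/q_k = 508372/24955
…
k=14  a_k=1  p_k/q_k = 6841255/335824
k=15  a_k=2  p_k/q_k = 18412804/903849
fundamental: x₁=18412804, y₁=903849  (since 339031351142416 − 415·816943014801 = 1)

18412804 903849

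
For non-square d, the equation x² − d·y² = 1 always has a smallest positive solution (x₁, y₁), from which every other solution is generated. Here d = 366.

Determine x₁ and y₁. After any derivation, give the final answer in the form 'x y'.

907925 47458

d=366: √d = [19; 7,1,1,1,2,12,2,1,1,1,7,38] (ℓ=12, even), read p_11/q_11
i=0: a=19 ⇒ p=19, q=1
i=1: a=7 ⇒ p=134, q=7
…
i=4: a=1 ⇒ p=440, q=23
i=5: a=2 ⇒ p=1167, q=61
…
i=7: a=2 ⇒ p=30055, q=1571
…
i=10: a=1 ⇒ p=119053, q=6223
i=11: a=7 ⇒ p=907925, q=47458
fundamental: x₁=907925, y₁=47458  (since 824327805625 − 366·2252261764 = 1)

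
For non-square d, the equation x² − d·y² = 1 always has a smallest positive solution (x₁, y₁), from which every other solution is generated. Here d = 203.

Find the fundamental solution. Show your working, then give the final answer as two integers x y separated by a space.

d=203: √d = [14; 4,28] (ℓ=2, even), read p_1/q_1
a_0=14:  p_0=14·1+0=14,  q_0=14·0+1=1
a_1=4:  p_1=4·14+1=57,  q_1=4·1+0=4
fundamental: x₁=57, y₁=4  (since 3249 − 203·16 = 1)

57 4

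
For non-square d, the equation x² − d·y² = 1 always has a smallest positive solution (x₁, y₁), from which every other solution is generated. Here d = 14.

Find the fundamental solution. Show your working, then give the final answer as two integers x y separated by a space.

√14 = [3; 1,2,1,6, …], period ℓ=4 (even) → k=3
a_0=3:  p_0=3·1+0=3,  q_0=3·0+1=1
…
a_2=2:  p_2=2·4+3=11,  q_2=2·1+1=3
a_3=1:  p_3=1·11+4=15,  q_3=1·3+1=4
→ (15, 4).  Check: 15²=225, 14·4²=224, difference 1.

15 4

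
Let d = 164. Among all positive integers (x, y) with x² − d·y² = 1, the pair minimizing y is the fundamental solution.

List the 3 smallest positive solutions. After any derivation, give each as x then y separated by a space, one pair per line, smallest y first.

d=164: √d = [12; 1,4,6,4,1,24] (ℓ=6, even), read p_5/q_5
step 0: (12, 1)  from 12·(1,0) + (0,1)
step 1: (13, 1)  from 1·(12,1) + (1,0)
…
step 4: (1652, 129)  from 4·(397,31) + (64,5)
step 5: (2049, 160)  from 1·(1652,129) + (397,31)
fundamental: x₁=2049, y₁=160  (since 4198401 − 164·25600 = 1)
(x_2, y_2) = (2049·2049 + 164·160·160, 2049·160 + 160·2049) = (8396801, 655680)
(x_3, y_3) = (2049·8396801 + 164·160·655680, 2049·655680 + 160·8396801) = (34410088449, 2686976480)

2049 160
8396801 655680
34410088449 2686976480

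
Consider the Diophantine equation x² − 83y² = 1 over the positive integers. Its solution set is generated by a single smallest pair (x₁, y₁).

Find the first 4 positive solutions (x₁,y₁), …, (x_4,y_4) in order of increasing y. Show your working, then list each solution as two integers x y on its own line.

82 9
13447 1476
2205226 242055
361643617 39695544

[9; 9,18] for √83; ℓ=2 ⇒ convergent index 1
i=0: a=9 ⇒ p=9, q=1
i=1: a=9 ⇒ p=82, q=9
(x₁, y₁) = (82, 9);  82² − 83·9² = 1 ✓
(82+9√83)^2 = 13447 + 1476√83
(82+9√83)^3 = 2205226 + 242055√83
(82+9√83)^4 = 361643617 + 39695544√83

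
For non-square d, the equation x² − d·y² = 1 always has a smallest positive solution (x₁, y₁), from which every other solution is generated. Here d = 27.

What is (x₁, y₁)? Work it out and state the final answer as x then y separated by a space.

26 5

d=27: √d = [5; 5,10] (ℓ=2, even), read p_1/q_1
step 0: (5, 1)  from 5·(1,0) + (0,1)
step 1: (26, 5)  from 5·(5,1) + (1,0)
(x₁, y₁) = (26, 5);  26² − 27·5² = 1 ✓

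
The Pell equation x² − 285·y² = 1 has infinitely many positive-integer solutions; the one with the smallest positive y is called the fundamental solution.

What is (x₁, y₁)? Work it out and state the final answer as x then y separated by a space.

[16; 1,7,2,7,1,32] for √285; ℓ=6 ⇒ convergent index 5
step 0: (16, 1)  from 16·(1,0) + (0,1)
step 1: (17, 1)  from 1·(16,1) + (1,0)
step 2: (135, 8)  from 7·(17,1) + (16,1)
step 3: (287, 17)  from 2·(135,8) + (17,1)
step 4: (2144, 127)  from 7·(287,17) + (135,8)
step 5: (2431, 144)  from 1·(2144,127) + (287,17)
fundamental: x₁=2431, y₁=144  (since 5909761 − 285·20736 = 1)

2431 144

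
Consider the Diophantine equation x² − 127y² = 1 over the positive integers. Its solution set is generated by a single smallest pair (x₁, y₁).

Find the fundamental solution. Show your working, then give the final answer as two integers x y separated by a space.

√127 = [11; 3,1,2,2,7,11,7,2,2,1,3,22, …], period ℓ=12 (even) → k=11
k=0  a_k=11  p_k/q_k = 11/1
…
k=2  a_k=1  p_k/q_k = 45/4
k=3  a_k=2  p_k/q_k = 124/11
…
k=5  a_k=7  p_k/q_k = 2175/193
k=6  a_k=11  p_k/q_k = 24218/2149
…
k=10  a_k=1  p_k/q_k = 1274561/113099
k=11  a_k=3  p_k/q_k = 4730624/419775
(x₁, y₁) = (4730624, 419775);  4730624² − 127·419775² = 1 ✓

4730624 419775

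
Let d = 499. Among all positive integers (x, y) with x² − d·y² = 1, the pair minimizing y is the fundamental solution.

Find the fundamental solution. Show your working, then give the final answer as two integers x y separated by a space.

4490 201

d=499: √d = [22; 2,1,21,1,2,44] (ℓ=6, even), read p_5/q_5
a_0=22:  p_0=22·1+0=22,  q_0=22·0+1=1
…
a_4=1:  p_4=1·1452+67=1519,  q_4=1·65+3=68
a_5=2:  p_5=2·1519+1452=4490,  q_5=2·68+65=201
→ (4490, 201).  Check: 4490²=20160100, 499·201²=20160099, difference 1.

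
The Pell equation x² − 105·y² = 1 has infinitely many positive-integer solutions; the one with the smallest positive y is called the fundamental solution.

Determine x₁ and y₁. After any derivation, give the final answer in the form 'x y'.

41 4

√105 = [10; 4,20, …], period ℓ=2 (even) → k=1
step 0: (10, 1)  from 10·(1,0) + (0,1)
step 1: (41, 4)  from 4·(10,1) + (1,0)
(x₁, y₁) = (41, 4);  41² − 105·4² = 1 ✓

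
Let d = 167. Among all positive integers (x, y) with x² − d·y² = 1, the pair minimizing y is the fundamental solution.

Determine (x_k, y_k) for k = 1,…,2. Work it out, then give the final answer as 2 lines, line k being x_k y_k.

168 13
56447 4368

√167 → a₀=12, period (1,11,1,24); ℓ=4 even so k=3
i=0: a=12 ⇒ p=12, q=1
i=1: a=1 ⇒ p=13, q=1
i=2: a=11 ⇒ p=155, q=12
i=3: a=1 ⇒ p=168, q=13
fundamental: x₁=168, y₁=13  (since 28224 − 167·169 = 1)
k=2:  x_2 = 168·168+167·13·13 = 56447,  y_2 = 168·13+13·168 = 4368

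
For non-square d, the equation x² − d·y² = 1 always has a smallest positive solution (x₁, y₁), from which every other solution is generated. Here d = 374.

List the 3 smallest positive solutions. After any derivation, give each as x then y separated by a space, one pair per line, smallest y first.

[19; 2,1,18,1,2,38] for √374; ℓ=6 ⇒ convergent index 5
k=0  a_k=19  p_k/q_k = 19/1
k=1  a_k=2  p_k/q_k = 39/2
…
k=4  a_k=1  p_k/q_k = 1141/59
k=5  a_k=2  p_k/q_k = 3365/174
fundamental: x₁=3365, y₁=174  (since 11323225 − 374·30276 = 1)
k=2:  x_2 = 3365·3365+374·174·174 = 22646449,  y_2 = 3365·174+174·3365 = 1171020
k=3:  x_3 = 3365·22646449+374·174·1171020 = 152410598405,  y_3 = 3365·1171020+174·22646449 = 7880964426

3365 174
22646449 1171020
152410598405 7880964426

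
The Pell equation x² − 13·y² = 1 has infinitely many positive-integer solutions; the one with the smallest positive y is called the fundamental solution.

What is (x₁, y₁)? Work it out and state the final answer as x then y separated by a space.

649 180

√13 → a₀=3, period (1,1,1,1,6); ℓ=5 odd so k=9
k=0  a_k=3  p_k/q_k = 3/1
…
k=3  a_k=1  p_k/q_k = 11/3
…
k=5  a_k=6  p_k/q_k = 119/33
…
k=7  a_k=1  p_k/q_k = 256/71
k=8  a_k=1  p_k/q_k = 393/109
k=9  a_k=1  p_k/q_k = 649/180
→ (649, 180).  Check: 649²=421201, 13·180²=421200, difference 1.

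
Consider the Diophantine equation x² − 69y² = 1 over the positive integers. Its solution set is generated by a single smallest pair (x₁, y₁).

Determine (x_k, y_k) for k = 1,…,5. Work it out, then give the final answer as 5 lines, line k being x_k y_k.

7775 936
120901249 14554800
1880014414175 226327139064
29234224019520001 3519386997890400
454592181623521601375 54726467590868580936

√69 = [8; 3,3,1,4,1,3,3,16, …], period ℓ=8 (even) → k=7
i=0: a=8 ⇒ p=8, q=1
i=1: a=3 ⇒ p=25, q=3
i=2: a=3 ⇒ p=83, q=10
i=3: a=1 ⇒ p=108, q=13
i=4: a=4 ⇒ p=515, q=62
…
i=6: a=3 ⇒ p=2384, q=287
i=7: a=3 ⇒ p=7775, q=936
fundamental: x₁=7775, y₁=936  (since 60450625 − 69·876096 = 1)
(x_2, y_2) = (7775·7775 + 69·936·936, 7775·936 + 936·7775) = (120901249, 14554800)
(x_3, y_3) = (7775·120901249 + 69·936·14554800, 7775·14554800 + 936·120901249) = (1880014414175, 226327139064)
(x_4, y_4) = (7775·1880014414175 + 69·936·226327139064, 7775·226327139064 + 936·1880014414175) = (29234224019520001, 3519386997890400)
(x_5, y_5) = (7775·29234224019520001 + 69·936·3519386997890400, 7775·3519386997890400 + 936·29234224019520001) = (454592181623521601375, 54726467590868580936)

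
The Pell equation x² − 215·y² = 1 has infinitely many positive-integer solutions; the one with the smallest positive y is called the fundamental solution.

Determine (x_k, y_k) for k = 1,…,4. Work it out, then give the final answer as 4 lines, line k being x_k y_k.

d=215: √d = [14; 1,1,1,28] (ℓ=4, even), read p_3/q_3
a_0=14:  p_0=14·1+0=14,  q_0=14·0+1=1
…
a_2=1:  p_2=1·15+14=29,  q_2=1·1+1=2
a_3=1:  p_3=1·29+15=44,  q_3=1·2+1=3
→ (44, 3).  Check: 44²=1936, 215·3²=1935, difference 1.
k=2:  x_2 = 44·44+215·3·3 = 3871,  y_2 = 44·3+3·44 = 264
k=3:  x_3 = 44·3871+215·3·264 = 340604,  y_3 = 44·264+3·3871 = 23229
k=4:  x_4 = 44·340604+215·3·23229 = 29969281,  y_4 = 44·23229+3·340604 = 2043888

44 3
3871 264
340604 23229
29969281 2043888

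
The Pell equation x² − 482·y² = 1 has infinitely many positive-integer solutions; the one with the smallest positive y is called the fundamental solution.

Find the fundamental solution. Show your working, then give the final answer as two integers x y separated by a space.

483 22

d=482: √d = [21; 1,20,1,42] (ℓ=4, even), read p_3/q_3
i=0: a=21 ⇒ p=21, q=1
i=1: a=1 ⇒ p=22, q=1
i=2: a=20 ⇒ p=461, q=21
i=3: a=1 ⇒ p=483, q=22
(x₁, y₁) = (483, 22);  483² − 482·22² = 1 ✓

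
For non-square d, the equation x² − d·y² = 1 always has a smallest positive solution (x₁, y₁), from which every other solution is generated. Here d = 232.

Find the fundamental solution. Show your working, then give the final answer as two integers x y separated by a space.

19603 1287

√232 = [15; 4,3,7,3,4,30, …], period ℓ=6 (even) → k=5
i=0: a=15 ⇒ p=15, q=1
i=1: a=4 ⇒ p=61, q=4
…
i=3: a=7 ⇒ p=1447, q=95
i=4: a=3 ⇒ p=4539, q=298
i=5: a=4 ⇒ p=19603, q=1287
→ (19603, 1287).  Check: 19603²=384277609, 232·1287²=384277608, difference 1.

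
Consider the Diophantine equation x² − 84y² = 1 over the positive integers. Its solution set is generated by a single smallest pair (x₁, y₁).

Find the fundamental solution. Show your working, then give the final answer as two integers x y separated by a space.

√84 = [9; 6,18, …], period ℓ=2 (even) → k=1
step 0: (9, 1)  from 9·(1,0) + (0,1)
step 1: (55, 6)  from 6·(9,1) + (1,0)
fundamental: x₁=55, y₁=6  (since 3025 − 84·36 = 1)

55 6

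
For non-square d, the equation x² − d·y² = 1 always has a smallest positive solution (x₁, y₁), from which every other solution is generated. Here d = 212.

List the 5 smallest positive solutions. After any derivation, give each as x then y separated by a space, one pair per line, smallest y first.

66249 4550
8777860001 602865900
1163048894346249 79878526013650
154101652394311440001 10583744939153731800
20418160737778428282906249 1402325036868112630022750

d=212: √d = [14; 1,1,3,1,1,…,1,1,28] (ℓ=14, even), read p_13/q_13
k=0  a_k=14  p_k/q_k = 14/1
…
k=5  a_k=1  p_k/q_k = 233/16
…
k=7  a_k=6  p_k/q_k = 2417/166
k=8  a_k=1  p_k/q_k = 2781/191
…
k=10  a_k=1  p_k/q_k = 7979/548
…
k=12  a_k=1  p_k/q_k = 37114/2549
k=13  a_k=1  p_k/q_k = 66249/4550
(x₁, y₁) = (66249, 4550);  66249² − 212·4550² = 1 ✓
n=2: (66249,4550)∘(66249,4550) = (66249·66249+212·4550·4550, 66249·4550+4550·66249) = (8777860001,602865900)
n=3: (8777860001,602865900)∘(66249,4550) = (66249·8777860001+212·4550·602865900, 66249·602865900+4550·8777860001) = (1163048894346249,79878526013650)
n=4: (1163048894346249,79878526013650)∘(66249,4550) = (66249·1163048894346249+212·4550·79878526013650, 66249·79878526013650+4550·1163048894346249) = (154101652394311440001,10583744939153731800)
n=5: (154101652394311440001,10583744939153731800)∘(66249,4550) = (66249·154101652394311440001+212·4550·10583744939153731800, 66249·10583744939153731800+4550·154101652394311440001) = (20418160737778428282906249,1402325036868112630022750)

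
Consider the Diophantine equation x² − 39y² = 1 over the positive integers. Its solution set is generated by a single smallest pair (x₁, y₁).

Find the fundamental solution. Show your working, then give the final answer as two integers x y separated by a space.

25 4

√39 → a₀=6, period (4,12); ℓ=2 even so k=1
i=0: a=6 ⇒ p=6, q=1
i=1: a=4 ⇒ p=25, q=4
fundamental: x₁=25, y₁=4  (since 625 − 39·16 = 1)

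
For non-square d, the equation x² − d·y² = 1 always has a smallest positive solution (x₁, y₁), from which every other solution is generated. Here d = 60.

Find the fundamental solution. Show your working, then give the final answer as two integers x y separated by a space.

31 4

d=60: √d = [7; 1,2,1,14] (ℓ=4, even), read p_3/q_3
step 0: (7, 1)  from 7·(1,0) + (0,1)
step 1: (8, 1)  from 1·(7,1) + (1,0)
step 2: (23, 3)  from 2·(8,1) + (7,1)
step 3: (31, 4)  from 1·(23,3) + (8,1)
fundamental: x₁=31, y₁=4  (since 961 − 60·16 = 1)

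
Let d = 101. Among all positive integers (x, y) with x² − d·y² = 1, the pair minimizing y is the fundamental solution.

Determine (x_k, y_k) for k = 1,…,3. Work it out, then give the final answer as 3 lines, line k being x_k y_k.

201 20
80801 8040
32481801 3232060

√101 = [10; 20, …], period ℓ=1 (odd) → k=1
i=0: a=10 ⇒ p=10, q=1
i=1: a=20 ⇒ p=201, q=20
→ (201, 20).  Check: 201²=40401, 101·20²=40400, difference 1.
k=2:  x_2 = 201·201+101·20·20 = 80801,  y_2 = 201·20+20·201 = 8040
k=3:  x_3 = 201·80801+101·20·8040 = 32481801,  y_3 = 201·8040+20·80801 = 3232060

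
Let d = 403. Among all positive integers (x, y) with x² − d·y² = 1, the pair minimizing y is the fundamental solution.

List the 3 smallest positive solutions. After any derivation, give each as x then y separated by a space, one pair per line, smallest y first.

[20; 13,2,1,3,1,3,1,2,13,40] for √403; ℓ=10 ⇒ convergent index 9
a_0=20:  p_0=20·1+0=20,  q_0=20·0+1=1
…
a_2=2:  p_2=2·261+20=542,  q_2=2·13+1=27
a_3=1:  p_3=1·542+261=803,  q_3=1·27+13=40
a_4=3:  p_4=3·803+542=2951,  q_4=3·40+27=147
…
a_6=3:  p_6=3·3754+2951=14213,  q_6=3·187+147=708
a_7=1:  p_7=1·14213+3754=17967,  q_7=1·708+187=895
a_8=2:  p_8=2·17967+14213=50147,  q_8=2·895+708=2498
a_9=13:  p_9=13·50147+17967=669878,  q_9=13·2498+895=33369
fundamental: x₁=669878, y₁=33369  (since 448736534884 − 403·1113490161 = 1)
k=2:  x_2 = 669878·669878+403·33369·33369 = 897473069767,  y_2 = 669878·33369+33369·669878 = 44706317964
k=3:  x_3 = 669878·897473069767+403·33369·44706317964 = 1202394930058086974,  y_3 = 669878·44706317964+33369·897473069767 = 59895557730143415

669878 33369
897473069767 44706317964
1202394930058086974 59895557730143415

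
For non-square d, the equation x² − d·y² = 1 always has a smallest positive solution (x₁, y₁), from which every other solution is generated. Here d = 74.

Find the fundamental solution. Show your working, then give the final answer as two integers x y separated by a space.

[8; 1,1,1,1,16] for √74; ℓ=5 ⇒ convergent index 9
a_0=8:  p_0=8·1+0=8,  q_0=8·0+1=1
a_1=1:  p_1=1·8+1=9,  q_1=1·1+0=1
…
a_4=1:  p_4=1·26+17=43,  q_4=1·3+2=5
…
a_8=1:  p_8=1·1471+757=2228,  q_8=1·171+88=259
a_9=1:  p_9=1·2228+1471=3699,  q_9=1·259+171=430
→ (3699, 430).  Check: 3699²=13682601, 74·430²=13682600, difference 1.

3699 430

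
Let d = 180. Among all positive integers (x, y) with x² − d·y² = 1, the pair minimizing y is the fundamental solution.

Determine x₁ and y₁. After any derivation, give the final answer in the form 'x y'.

161 12

d=180: √d = [13; 2,2,2,26] (ℓ=4, even), read p_3/q_3
k=0  a_k=13  p_k/q_k = 13/1
…
k=2  a_k=2  p_k/q_k = 67/5
k=3  a_k=2  p_k/q_k = 161/12
fundamental: x₁=161, y₁=12  (since 25921 − 180·144 = 1)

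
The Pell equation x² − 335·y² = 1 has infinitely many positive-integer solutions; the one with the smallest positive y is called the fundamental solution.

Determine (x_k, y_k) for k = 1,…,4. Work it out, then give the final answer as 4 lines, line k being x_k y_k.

604 33
729631 39864
881393644 48155679
1064722792321 58172020368

√335 → a₀=18, period (3,3,3,36); ℓ=4 even so k=3
k=0  a_k=18  p_k/q_k = 18/1
k=1  a_k=3  p_k/q_k = 55/3
k=2  a_k=3  p_k/q_k = 183/10
k=3  a_k=3  p_k/q_k = 604/33
fundamental: x₁=604, y₁=33  (since 364816 − 335·1089 = 1)
k=2:  x_2 = 604·604+335·33·33 = 729631,  y_2 = 604·33+33·604 = 39864
k=3:  x_3 = 604·729631+335·33·39864 = 881393644,  y_3 = 604·39864+33·729631 = 48155679
k=4:  x_4 = 604·881393644+335·33·48155679 = 1064722792321,  y_4 = 604·48155679+33·881393644 = 58172020368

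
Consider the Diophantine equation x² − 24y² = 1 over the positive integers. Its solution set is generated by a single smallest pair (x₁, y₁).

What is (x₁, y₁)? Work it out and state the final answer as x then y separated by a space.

5 1

√24 = [4; 1,8, …], period ℓ=2 (even) → k=1
step 0: (4, 1)  from 4·(1,0) + (0,1)
step 1: (5, 1)  from 1·(4,1) + (1,0)
→ (5, 1).  Check: 5²=25, 24·1²=24, difference 1.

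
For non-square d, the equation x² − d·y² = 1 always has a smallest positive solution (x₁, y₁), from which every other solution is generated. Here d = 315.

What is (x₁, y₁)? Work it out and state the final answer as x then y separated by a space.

d=315: √d = [17; 1,2,1,34] (ℓ=4, even), read p_3/q_3
a_0=17:  p_0=17·1+0=17,  q_0=17·0+1=1
a_1=1:  p_1=1·17+1=18,  q_1=1·1+0=1
a_2=2:  p_2=2·18+17=53,  q_2=2·1+1=3
a_3=1:  p_3=1·53+18=71,  q_3=1·3+1=4
→ (71, 4).  Check: 71²=5041, 315·4²=5040, difference 1.

71 4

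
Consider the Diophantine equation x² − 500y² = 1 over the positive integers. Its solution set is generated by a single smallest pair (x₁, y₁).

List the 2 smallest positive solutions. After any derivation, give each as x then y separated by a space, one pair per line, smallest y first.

d=500: √d = [22; 2,1,3,2,1,…,1,2,44] (ℓ=14, even), read p_13/q_13
k=0  a_k=22  p_k/q_k = 22/1
…
k=7  a_k=10  p_k/q_k = 14445/646
…
k=10  a_k=2  p_k/q_k = 76317/3413
…
k=12  a_k=1  p_k/q_k = 335522/15005
k=13  a_k=2  p_k/q_k = 930249/41602
(x₁, y₁) = (930249, 41602);  930249² − 500·41602² = 1 ✓
(x_2, y_2) = (930249·930249 + 500·41602·41602, 930249·41602 + 41602·930249) = (1730726404001, 77400437796)

930249 41602
1730726404001 77400437796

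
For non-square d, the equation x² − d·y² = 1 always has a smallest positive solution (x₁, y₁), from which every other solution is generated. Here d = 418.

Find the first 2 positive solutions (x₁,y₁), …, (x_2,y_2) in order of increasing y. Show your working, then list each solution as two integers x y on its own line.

[20; 2,4,20,4,2,40] for √418; ℓ=6 ⇒ convergent index 5
step 0: (20, 1)  from 20·(1,0) + (0,1)
…
step 2: (184, 9)  from 4·(41,2) + (20,1)
step 3: (3721, 182)  from 20·(184,9) + (41,2)
step 4: (15068, 737)  from 4·(3721,182) + (184,9)
step 5: (33857, 1656)  from 2·(15068,737) + (3721,182)
(x₁, y₁) = (33857, 1656);  33857² − 418·1656² = 1 ✓
(33857+1656√418)^2 = 2292592897 + 112134384√418

33857 1656
2292592897 112134384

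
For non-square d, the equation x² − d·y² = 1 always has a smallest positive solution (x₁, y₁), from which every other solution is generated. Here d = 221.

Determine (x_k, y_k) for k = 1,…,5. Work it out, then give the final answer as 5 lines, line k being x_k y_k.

1665 112
5544449 372960
18463013505 1241956688
61481829427201 4135715398080
204734473529565825 13771931033649712

d=221: √d = [14; 1,6,2,6,1,28] (ℓ=6, even), read p_5/q_5
k=0  a_k=14  p_k/q_k = 14/1
k=1  a_k=1  p_k/q_k = 15/1
k=2  a_k=6  p_k/q_k = 104/7
k=3  a_k=2  p_k/q_k = 223/15
k=4  a_k=6  p_k/q_k = 1442/97
k=5  a_k=1  p_k/q_k = 1665/112
fundamental: x₁=1665, y₁=112  (since 2772225 − 221·12544 = 1)
n=2: (1665,112)∘(1665,112) = (1665·1665+221·112·112, 1665·112+112·1665) = (5544449,372960)
n=3: (5544449,372960)∘(1665,112) = (1665·5544449+221·112·372960, 1665·372960+112·5544449) = (18463013505,1241956688)
n=4: (18463013505,1241956688)∘(1665,112) = (1665·18463013505+221·112·1241956688, 1665·1241956688+112·18463013505) = (61481829427201,4135715398080)
n=5: (61481829427201,4135715398080)∘(1665,112) = (1665·61481829427201+221·112·4135715398080, 1665·4135715398080+112·61481829427201) = (204734473529565825,13771931033649712)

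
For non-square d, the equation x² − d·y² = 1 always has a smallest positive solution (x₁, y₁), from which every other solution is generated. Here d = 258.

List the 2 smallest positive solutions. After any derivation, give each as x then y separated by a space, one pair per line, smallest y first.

√258 = [16; 16,32, …], period ℓ=2 (even) → k=1
step 0: (16, 1)  from 16·(1,0) + (0,1)
step 1: (257, 16)  from 16·(16,1) + (1,0)
fundamental: x₁=257, y₁=16  (since 66049 − 258·256 = 1)
(x_2, y_2) = (257·257 + 258·16·16, 257·16 + 16·257) = (132097, 8224)

257 16
132097 8224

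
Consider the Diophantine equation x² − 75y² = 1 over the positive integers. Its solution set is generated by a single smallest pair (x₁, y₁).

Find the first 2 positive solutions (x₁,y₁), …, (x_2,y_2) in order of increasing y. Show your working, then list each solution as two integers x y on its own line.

d=75: √d = [8; 1,1,1,16] (ℓ=4, even), read p_3/q_3
step 0: (8, 1)  from 8·(1,0) + (0,1)
step 1: (9, 1)  from 1·(8,1) + (1,0)
step 2: (17, 2)  from 1·(9,1) + (8,1)
step 3: (26, 3)  from 1·(17,2) + (9,1)
→ (26, 3).  Check: 26²=676, 75·3²=675, difference 1.
(x_2, y_2) = (26·26 + 75·3·3, 26·3 + 3·26) = (1351, 156)

26 3
1351 156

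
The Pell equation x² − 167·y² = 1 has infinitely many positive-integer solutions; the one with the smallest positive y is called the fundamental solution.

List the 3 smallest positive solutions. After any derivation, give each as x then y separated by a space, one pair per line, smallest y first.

168 13
56447 4368
18966024 1467635

d=167: √d = [12; 1,11,1,24] (ℓ=4, even), read p_3/q_3
step 0: (12, 1)  from 12·(1,0) + (0,1)
…
step 2: (155, 12)  from 11·(13,1) + (12,1)
step 3: (168, 13)  from 1·(155,12) + (13,1)
fundamental: x₁=168, y₁=13  (since 28224 − 167·169 = 1)
(x_2, y_2) = (168·168 + 167·13·13, 168·13 + 13·168) = (56447, 4368)
(x_3, y_3) = (168·56447 + 167·13·4368, 168·4368 + 13·56447) = (18966024, 1467635)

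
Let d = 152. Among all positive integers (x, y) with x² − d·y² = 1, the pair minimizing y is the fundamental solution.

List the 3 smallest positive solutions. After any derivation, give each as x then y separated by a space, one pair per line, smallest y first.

[12; 3,24] for √152; ℓ=2 ⇒ convergent index 1
a_0=12:  p_0=12·1+0=12,  q_0=12·0+1=1
a_1=3:  p_1=3·12+1=37,  q_1=3·1+0=3
(x₁, y₁) = (37, 3);  37² − 152·3² = 1 ✓
(37+3√152)^2 = 2737 + 222√152
(37+3√152)^3 = 202501 + 16425√152

37 3
2737 222
202501 16425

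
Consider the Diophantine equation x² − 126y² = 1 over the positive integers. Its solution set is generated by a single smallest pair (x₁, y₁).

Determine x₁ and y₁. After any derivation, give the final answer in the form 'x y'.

449 40

[11; 4,2,4,22] for √126; ℓ=4 ⇒ convergent index 3
step 0: (11, 1)  from 11·(1,0) + (0,1)
…
step 2: (101, 9)  from 2·(45,4) + (11,1)
step 3: (449, 40)  from 4·(101,9) + (45,4)
fundamental: x₁=449, y₁=40  (since 201601 − 126·1600 = 1)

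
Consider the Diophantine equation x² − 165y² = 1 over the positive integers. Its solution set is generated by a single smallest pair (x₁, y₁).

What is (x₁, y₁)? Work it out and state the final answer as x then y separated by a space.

1079 84

√165 = [12; 1,5,2,5,1,24, …], period ℓ=6 (even) → k=5
step 0: (12, 1)  from 12·(1,0) + (0,1)
step 1: (13, 1)  from 1·(12,1) + (1,0)
step 2: (77, 6)  from 5·(13,1) + (12,1)
step 3: (167, 13)  from 2·(77,6) + (13,1)
step 4: (912, 71)  from 5·(167,13) + (77,6)
step 5: (1079, 84)  from 1·(912,71) + (167,13)
(x₁, y₁) = (1079, 84);  1079² − 165·84² = 1 ✓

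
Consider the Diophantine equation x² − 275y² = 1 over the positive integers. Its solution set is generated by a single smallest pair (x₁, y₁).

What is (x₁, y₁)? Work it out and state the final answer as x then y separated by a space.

199 12

[16; 1,1,2,1,1,32] for √275; ℓ=6 ⇒ convergent index 5
k=0  a_k=16  p_k/q_k = 16/1
k=1  a_k=1  p_k/q_k = 17/1
k=2  a_k=1  p_k/q_k = 33/2
k=3  a_k=2  p_k/q_k = 83/5
k=4  a_k=1  p_k/q_k = 116/7
k=5  a_k=1  p_k/q_k = 199/12
fundamental: x₁=199, y₁=12  (since 39601 − 275·144 = 1)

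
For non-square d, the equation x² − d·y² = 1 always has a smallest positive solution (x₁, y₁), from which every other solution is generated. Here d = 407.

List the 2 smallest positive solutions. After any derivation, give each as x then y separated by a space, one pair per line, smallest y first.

d=407: √d = [20; 5,1,2,1,5,40] (ℓ=6, even), read p_5/q_5
k=0  a_k=20  p_k/q_k = 20/1
…
k=4  a_k=1  p_k/q_k = 464/23
k=5  a_k=5  p_k/q_k = 2663/132
fundamental: x₁=2663, y₁=132  (since 7091569 − 407·17424 = 1)
(x_2, y_2) = (2663·2663 + 407·132·132, 2663·132 + 132·2663) = (14183137, 703032)

2663 132
14183137 703032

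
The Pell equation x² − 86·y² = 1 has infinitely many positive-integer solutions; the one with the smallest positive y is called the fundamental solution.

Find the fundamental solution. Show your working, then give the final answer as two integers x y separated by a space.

[9; 3,1,1,1,8,1,1,1,3,18] for √86; ℓ=10 ⇒ convergent index 9
i=0: a=9 ⇒ p=9, q=1
i=1: a=3 ⇒ p=28, q=3
…
i=5: a=8 ⇒ p=881, q=95
i=6: a=1 ⇒ p=983, q=106
…
i=8: a=1 ⇒ p=2847, q=307
i=9: a=3 ⇒ p=10405, q=1122
(x₁, y₁) = (10405, 1122);  10405² − 86·1122² = 1 ✓

10405 1122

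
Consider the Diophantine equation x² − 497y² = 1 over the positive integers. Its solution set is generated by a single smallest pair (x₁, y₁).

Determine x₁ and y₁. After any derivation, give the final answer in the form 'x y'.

1201887 53912

√497 = [22; 3,2,2,5,6,5,2,2,3,44, …], period ℓ=10 (even) → k=9
k=0  a_k=22  p_k/q_k = 22/1
k=1  a_k=3  p_k/q_k = 67/3
…
k=7  a_k=2  p_k/q_k = 143637/6443
k=8  a_k=2  p_k/q_k = 352750/15823
k=9  a_k=3  p_k/q_k = 1201887/53912
fundamental: x₁=1201887, y₁=53912  (since 1444532360769 − 497·2906503744 = 1)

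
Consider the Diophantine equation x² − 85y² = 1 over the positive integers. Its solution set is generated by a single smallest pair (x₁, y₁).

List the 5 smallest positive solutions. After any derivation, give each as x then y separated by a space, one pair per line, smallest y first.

285769 30996
163327842721 17715391848
93348068572789129 10125019625991228
53351968415791425367681 5786833466982059076816
30492677324331251603220874249 3307395226041867061019271780

[9; 4,1,1,4,18] for √85; ℓ=5 ⇒ convergent index 9
i=0: a=9 ⇒ p=9, q=1
i=1: a=4 ⇒ p=37, q=4
i=2: a=1 ⇒ p=46, q=5
i=3: a=1 ⇒ p=83, q=9
i=4: a=4 ⇒ p=378, q=41
i=5: a=18 ⇒ p=6887, q=747
i=6: a=4 ⇒ p=27926, q=3029
i=7: a=1 ⇒ p=34813, q=3776
i=8: a=1 ⇒ p=62739, q=6805
i=9: a=4 ⇒ p=285769, q=30996
fundamental: x₁=285769, y₁=30996  (since 81663921361 − 85·960752016 = 1)
(285769+30996√85)^2 = 163327842721 + 17715391848√85
(285769+30996√85)^3 = 93348068572789129 + 10125019625991228√85
(285769+30996√85)^4 = 53351968415791425367681 + 5786833466982059076816√85
(285769+30996√85)^5 = 30492677324331251603220874249 + 3307395226041867061019271780√85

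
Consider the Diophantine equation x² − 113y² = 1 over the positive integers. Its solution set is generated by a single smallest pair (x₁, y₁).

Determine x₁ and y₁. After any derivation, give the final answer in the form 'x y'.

1204353 113296

[10; 1,1,1,2,2,1,1,1,20] for √113; ℓ=9 ⇒ convergent index 17
i=0: a=10 ⇒ p=10, q=1
i=1: a=1 ⇒ p=11, q=1
i=2: a=1 ⇒ p=21, q=2
i=3: a=1 ⇒ p=32, q=3
i=4: a=2 ⇒ p=85, q=8
i=5: a=2 ⇒ p=202, q=19
i=6: a=1 ⇒ p=287, q=27
i=7: a=1 ⇒ p=489, q=46
i=8: a=1 ⇒ p=776, q=73
…
i=11: a=1 ⇒ p=32794, q=3085
i=12: a=1 ⇒ p=49579, q=4664
i=13: a=2 ⇒ p=131952, q=12413
i=14: a=2 ⇒ p=313483, q=29490
…
i=16: a=1 ⇒ p=758918, q=71393
i=17: a=1 ⇒ p=1204353, q=113296
(x₁, y₁) = (1204353, 113296);  1204353² − 113·113296² = 1 ✓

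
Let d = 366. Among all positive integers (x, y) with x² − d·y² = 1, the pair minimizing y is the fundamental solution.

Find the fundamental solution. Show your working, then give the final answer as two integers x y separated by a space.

907925 47458

√366 = [19; 7,1,1,1,2,12,2,1,1,1,7,38, …], period ℓ=12 (even) → k=11
a_0=19:  p_0=19·1+0=19,  q_0=19·0+1=1
a_1=7:  p_1=7·19+1=134,  q_1=7·1+0=7
…
a_3=1:  p_3=1·153+134=287,  q_3=1·8+7=15
a_4=1:  p_4=1·287+153=440,  q_4=1·15+8=23
a_5=2:  p_5=2·440+287=1167,  q_5=2·23+15=61
…
a_7=2:  p_7=2·14444+1167=30055,  q_7=2·755+61=1571
…
a_10=1:  p_10=1·74554+44499=119053,  q_10=1·3897+2326=6223
a_11=7:  p_11=7·119053+74554=907925,  q_11=7·6223+3897=47458
(x₁, y₁) = (907925, 47458);  907925² − 366·47458² = 1 ✓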